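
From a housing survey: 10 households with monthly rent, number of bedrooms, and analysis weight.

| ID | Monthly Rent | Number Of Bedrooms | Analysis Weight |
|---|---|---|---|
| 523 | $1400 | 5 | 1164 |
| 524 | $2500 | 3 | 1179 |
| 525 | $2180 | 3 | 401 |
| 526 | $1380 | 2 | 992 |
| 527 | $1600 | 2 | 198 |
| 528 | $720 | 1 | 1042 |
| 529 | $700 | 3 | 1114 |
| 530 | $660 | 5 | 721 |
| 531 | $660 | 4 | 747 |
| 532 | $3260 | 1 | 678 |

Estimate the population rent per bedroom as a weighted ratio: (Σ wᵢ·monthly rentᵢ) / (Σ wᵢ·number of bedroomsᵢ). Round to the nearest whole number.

482

Σ wᵢ·y = 11846240
Σ wᵢ·x = 5×1164 + 3×1179 + 3×401 + 2×992 + 2×198 + 1×1042 + 3×1114 + 5×721 + 4×747 + 1×678
  = 5820 + 3537 + 1203 + 1984 + 396 + 1042 + 3342 + 3605 + 2988 + 678 = 24595
Ratio = 11846240 / 24595 = 481.65237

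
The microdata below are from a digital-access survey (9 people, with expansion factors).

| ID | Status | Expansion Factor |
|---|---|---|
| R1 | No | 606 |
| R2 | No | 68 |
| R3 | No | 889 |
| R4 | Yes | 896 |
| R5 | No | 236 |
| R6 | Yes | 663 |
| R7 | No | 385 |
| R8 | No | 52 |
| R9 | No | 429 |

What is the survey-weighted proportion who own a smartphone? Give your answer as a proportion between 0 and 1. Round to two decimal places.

0.37

Sum of weights for 'Yes' = 896 + 663 = 1559
Total weight = 606 + 68 + 889 + 896 + 236 + 663 + 385 + 52 + 429 = 4224
Weighted proportion = 1559 / 4224 = 0.36908144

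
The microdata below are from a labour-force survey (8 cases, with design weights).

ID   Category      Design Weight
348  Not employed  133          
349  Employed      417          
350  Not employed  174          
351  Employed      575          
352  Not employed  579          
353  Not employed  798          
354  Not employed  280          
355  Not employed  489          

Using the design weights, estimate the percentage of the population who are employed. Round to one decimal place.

28.8

Sum of weights for 'Employed' = 417 + 575 = 992
Total weight = 133 + 417 + 174 + 575 + 579 + 798 + 280 + 489 = 3445
Weighted proportion = 992 / 3445 = 0.28795356 → 28.795356%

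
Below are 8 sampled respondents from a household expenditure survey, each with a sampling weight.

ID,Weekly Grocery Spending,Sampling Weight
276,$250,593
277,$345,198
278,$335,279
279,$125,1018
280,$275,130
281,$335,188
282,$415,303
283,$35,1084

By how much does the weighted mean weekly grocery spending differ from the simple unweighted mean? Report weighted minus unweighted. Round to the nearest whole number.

-80

Unweighted sum = 250 + 345 + 335 + 125 + 275 + 335 + 415 + 35 = 2115
Unweighted mean = 2115 / 8 = 264.375
Weighted sum = 250×593 + 345×198 + 335×279 + 125×1018 + 275×130 + 335×188 + 415×303 + 35×1084
  = 148250 + 68310 + 93465 + 127250 + 35750 + 62980 + 125745 + 37940 = 699690
Sum of weights = 593 + 198 + 279 + 1018 + 130 + 188 + 303 + 1084 = 3793
Weighted mean = 699690 / 3793 = 184.46876
Difference (weighted minus unweighted) = -79.906242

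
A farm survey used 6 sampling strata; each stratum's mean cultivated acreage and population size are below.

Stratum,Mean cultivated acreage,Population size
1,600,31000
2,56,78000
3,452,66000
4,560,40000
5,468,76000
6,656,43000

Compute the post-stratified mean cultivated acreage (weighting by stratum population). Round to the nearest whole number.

Σ Nₕ·x̄ₕ = 600×31000 + 56×78000 + 452×66000 + 560×40000 + 468×76000 + 656×43000
  = 18600000 + 4368000 + 29832000 + 22400000 + 35568000 + 28208000 = 138976000
Σ Nₕ = 31000 + 78000 + 66000 + 40000 + 76000 + 43000 = 334000
Overall mean = 138976000 / 334000 = 416.09581

416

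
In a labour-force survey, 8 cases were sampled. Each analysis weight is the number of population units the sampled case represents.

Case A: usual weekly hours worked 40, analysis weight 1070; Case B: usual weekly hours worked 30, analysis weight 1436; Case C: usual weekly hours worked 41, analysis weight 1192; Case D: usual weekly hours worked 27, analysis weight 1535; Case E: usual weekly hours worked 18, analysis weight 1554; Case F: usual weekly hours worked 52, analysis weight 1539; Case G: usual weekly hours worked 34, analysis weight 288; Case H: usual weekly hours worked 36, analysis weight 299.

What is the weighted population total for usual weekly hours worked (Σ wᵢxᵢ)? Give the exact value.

Weighted total = 40×1070 + 30×1436 + 41×1192 + 27×1535 + 18×1554 + 52×1539 + 34×288 + 36×299
  = 42800 + 43080 + 48872 + 41445 + 27972 + 80028 + 9792 + 10764 = 304753

304753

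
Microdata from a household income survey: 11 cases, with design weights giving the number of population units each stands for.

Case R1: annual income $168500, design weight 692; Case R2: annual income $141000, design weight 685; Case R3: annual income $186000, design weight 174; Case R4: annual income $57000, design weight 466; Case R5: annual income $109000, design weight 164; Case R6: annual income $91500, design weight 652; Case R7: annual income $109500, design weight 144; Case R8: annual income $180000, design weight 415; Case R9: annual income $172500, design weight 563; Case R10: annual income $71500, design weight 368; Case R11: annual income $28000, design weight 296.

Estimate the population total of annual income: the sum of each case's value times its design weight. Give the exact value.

Weighted total = 168500×692 + 141000×685 + 186000×174 + 57000×466 + 109000×164 + 91500×652 + 109500×144 + 180000×415 + 172500×563 + 71500×368 + 28000×296
  = 116602000 + 96585000 + 32364000 + 26562000 + 17876000 + 59658000 + 15768000 + 74700000 + 97117500 + 26312000 + 8288000 = 571832500

571832500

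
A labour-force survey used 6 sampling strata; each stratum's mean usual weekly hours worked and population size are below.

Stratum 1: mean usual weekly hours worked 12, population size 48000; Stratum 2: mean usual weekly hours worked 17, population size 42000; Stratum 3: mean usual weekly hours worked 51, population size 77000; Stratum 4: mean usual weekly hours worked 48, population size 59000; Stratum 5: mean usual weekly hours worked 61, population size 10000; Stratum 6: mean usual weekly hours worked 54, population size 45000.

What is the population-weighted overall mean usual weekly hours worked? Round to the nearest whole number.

Σ Nₕ·x̄ₕ = 12×48000 + 17×42000 + 51×77000 + 48×59000 + 61×10000 + 54×45000
  = 11089000
Σ Nₕ = 48000 + 42000 + 77000 + 59000 + 10000 + 45000 = 281000
Overall mean = 11089000 / 281000 = 39.462633

39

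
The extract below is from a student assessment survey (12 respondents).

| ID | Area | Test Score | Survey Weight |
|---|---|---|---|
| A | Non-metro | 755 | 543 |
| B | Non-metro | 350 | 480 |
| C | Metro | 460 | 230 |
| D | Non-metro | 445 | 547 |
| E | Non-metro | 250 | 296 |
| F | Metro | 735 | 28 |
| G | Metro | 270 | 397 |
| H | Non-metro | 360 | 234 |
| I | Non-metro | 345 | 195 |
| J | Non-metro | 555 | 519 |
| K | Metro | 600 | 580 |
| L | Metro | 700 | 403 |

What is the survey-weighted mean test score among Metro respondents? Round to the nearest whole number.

Metro rows: C, F, G, K, L
Weighted sum = 460×230 + 735×28 + 270×397 + 600×580 + 700×403
  = 863670
Sum of weights = 230 + 28 + 397 + 580 + 403 = 1638
Weighted mean = 863670 / 1638 = 527.27106

527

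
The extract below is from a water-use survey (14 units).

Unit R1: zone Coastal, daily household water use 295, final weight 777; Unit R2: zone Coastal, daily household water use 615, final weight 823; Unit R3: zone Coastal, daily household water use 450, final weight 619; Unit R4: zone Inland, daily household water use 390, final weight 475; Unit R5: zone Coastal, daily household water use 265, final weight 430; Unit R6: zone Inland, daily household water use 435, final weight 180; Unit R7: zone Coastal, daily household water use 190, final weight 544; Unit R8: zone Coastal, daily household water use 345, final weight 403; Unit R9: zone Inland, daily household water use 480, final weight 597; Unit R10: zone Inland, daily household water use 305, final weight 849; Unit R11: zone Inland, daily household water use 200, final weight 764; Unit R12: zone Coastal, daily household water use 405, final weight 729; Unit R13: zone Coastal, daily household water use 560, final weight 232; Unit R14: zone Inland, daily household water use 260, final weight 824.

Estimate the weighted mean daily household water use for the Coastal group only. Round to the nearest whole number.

394

Coastal rows: R1, R2, R3, R5, R7, R8, R12, R13
Weighted sum = 295×777 + 615×823 + 450×619 + 265×430 + 190×544 + 345×403 + 405×729 + 560×232
  = 229215 + 506145 + 278550 + 113950 + 103360 + 139035 + 295245 + 129920 = 1795420
Sum of weights = 777 + 823 + 619 + 430 + 544 + 403 + 729 + 232 = 4557
Weighted mean = 1795420 / 4557 = 393.99166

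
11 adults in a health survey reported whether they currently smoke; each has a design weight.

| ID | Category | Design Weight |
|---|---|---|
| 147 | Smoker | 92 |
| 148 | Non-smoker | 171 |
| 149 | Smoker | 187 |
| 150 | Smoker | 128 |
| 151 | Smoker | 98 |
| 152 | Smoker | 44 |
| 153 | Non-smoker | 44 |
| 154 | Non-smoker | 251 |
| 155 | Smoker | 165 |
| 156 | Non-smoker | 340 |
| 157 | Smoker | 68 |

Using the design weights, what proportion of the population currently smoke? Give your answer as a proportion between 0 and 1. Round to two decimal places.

Sum of weights for 'Smoker' = 92 + 187 + 128 + 98 + 44 + 165 + 68 = 782
Total weight = 92 + 171 + 187 + 128 + 98 + 44 + 44 + 251 + 165 + 340 + 68 = 1588
Weighted proportion = 782 / 1588 = 0.49244332

0.49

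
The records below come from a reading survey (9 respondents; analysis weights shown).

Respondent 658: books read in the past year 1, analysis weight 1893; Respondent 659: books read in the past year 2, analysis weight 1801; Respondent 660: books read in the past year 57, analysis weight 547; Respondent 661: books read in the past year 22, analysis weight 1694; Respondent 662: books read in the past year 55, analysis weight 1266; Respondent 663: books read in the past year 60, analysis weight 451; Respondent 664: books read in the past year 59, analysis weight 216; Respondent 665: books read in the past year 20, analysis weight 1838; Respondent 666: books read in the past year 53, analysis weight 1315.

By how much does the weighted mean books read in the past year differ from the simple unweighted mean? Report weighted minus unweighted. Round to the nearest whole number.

-10

Unweighted sum = 329
Unweighted mean = 329 / 9 = 36.555556
Weighted sum = 1×1893 + 2×1801 + 57×547 + 22×1694 + 55×1266 + 60×451 + 59×216 + 20×1838 + 53×1315
  = 1893 + 3602 + 31179 + 37268 + 69630 + 27060 + 12744 + 36760 + 69695 = 289831
Sum of weights = 11021
Weighted mean = 289831 / 11021 = 26.298067
Difference (weighted minus unweighted) = -10.257488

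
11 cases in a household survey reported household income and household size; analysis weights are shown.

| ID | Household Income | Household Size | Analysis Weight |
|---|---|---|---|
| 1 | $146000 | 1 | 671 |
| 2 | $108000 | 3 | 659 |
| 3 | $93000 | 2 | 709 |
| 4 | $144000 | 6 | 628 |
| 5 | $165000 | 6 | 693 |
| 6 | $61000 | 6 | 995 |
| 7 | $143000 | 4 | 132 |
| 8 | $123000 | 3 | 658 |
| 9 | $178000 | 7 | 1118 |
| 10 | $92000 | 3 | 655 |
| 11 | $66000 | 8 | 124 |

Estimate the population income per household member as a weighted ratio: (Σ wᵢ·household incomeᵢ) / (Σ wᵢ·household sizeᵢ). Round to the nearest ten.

Σ wᵢ·y = 146000×671 + 108000×659 + 93000×709 + 144000×628 + 165000×693 + 61000×995 + 143000×132 + 123000×658 + 178000×1118 + 92000×655 + 66000×124
  = 97966000 + 71172000 + 65937000 + 90432000 + 114345000 + 60695000 + 18876000 + 80934000 + 199004000 + 60260000 + 8184000 = 867805000
Σ wᵢ·x = 1×671 + 3×659 + 2×709 + 6×628 + 6×693 + 6×995 + 4×132 + 3×658 + 7×1118 + 3×655 + 8×124
  = 671 + 1977 + 1418 + 3768 + 4158 + 5970 + 528 + 1974 + 7826 + 1965 + 992 = 31247
Ratio = 867805000 / 31247 = 27772.426

27770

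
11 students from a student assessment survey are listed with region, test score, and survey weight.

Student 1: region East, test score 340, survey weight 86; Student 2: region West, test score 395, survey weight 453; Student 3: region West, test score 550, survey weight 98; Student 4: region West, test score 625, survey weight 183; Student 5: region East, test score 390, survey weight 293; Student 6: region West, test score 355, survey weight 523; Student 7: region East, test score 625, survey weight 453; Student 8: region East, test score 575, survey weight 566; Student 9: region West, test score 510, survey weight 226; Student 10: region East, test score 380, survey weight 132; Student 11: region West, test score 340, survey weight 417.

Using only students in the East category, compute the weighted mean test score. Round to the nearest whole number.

East rows: 1, 5, 7, 8, 10
Weighted sum = 340×86 + 390×293 + 625×453 + 575×566 + 380×132
  = 29240 + 114270 + 283125 + 325450 + 50160 = 802245
Sum of weights = 86 + 293 + 453 + 566 + 132 = 1530
Weighted mean = 802245 / 1530 = 524.34314

524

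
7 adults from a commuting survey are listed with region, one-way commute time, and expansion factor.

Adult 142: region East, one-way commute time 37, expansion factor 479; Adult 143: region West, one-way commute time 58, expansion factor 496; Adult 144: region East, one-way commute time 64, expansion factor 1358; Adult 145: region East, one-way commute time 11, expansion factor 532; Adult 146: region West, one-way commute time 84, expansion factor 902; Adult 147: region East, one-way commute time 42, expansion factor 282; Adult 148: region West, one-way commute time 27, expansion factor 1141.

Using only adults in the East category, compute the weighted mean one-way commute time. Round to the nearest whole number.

46

East rows: 142, 144, 145, 147
Weighted sum = 37×479 + 64×1358 + 11×532 + 42×282
  = 17723 + 86912 + 5852 + 11844 = 122331
Sum of weights = 479 + 1358 + 532 + 282 = 2651
Weighted mean = 122331 / 2651 = 46.145228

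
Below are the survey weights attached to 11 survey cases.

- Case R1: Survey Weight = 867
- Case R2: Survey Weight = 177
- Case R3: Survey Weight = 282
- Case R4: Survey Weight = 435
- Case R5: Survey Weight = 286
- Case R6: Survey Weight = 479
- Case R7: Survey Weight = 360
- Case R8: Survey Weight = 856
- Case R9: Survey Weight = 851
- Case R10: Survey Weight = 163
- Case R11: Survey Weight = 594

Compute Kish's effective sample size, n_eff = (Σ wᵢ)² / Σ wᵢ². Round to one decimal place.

8.6

Σ wᵢ = 867 + 177 + 282 + 435 + 286 + 479 + 360 + 856 + 851 + 163 + 594 = 5350
Σ wᵢ² = 3328946
n_eff = 5350² / 3328946 = 28622500 / 3328946 = 8.5980668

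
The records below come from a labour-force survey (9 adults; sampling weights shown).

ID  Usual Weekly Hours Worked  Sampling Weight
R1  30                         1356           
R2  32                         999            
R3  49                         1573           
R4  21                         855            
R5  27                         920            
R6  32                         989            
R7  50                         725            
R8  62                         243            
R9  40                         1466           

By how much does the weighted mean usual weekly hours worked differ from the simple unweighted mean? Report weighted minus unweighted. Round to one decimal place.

-1.5

Unweighted sum = 343
Unweighted mean = 343 / 9 = 38.111111
Weighted sum = 30×1356 + 32×999 + 49×1573 + 21×855 + 27×920 + 32×989 + 50×725 + 62×243 + 40×1466
  = 40680 + 31968 + 77077 + 17955 + 24840 + 31648 + 36250 + 15066 + 58640 = 334124
Sum of weights = 9126
Weighted mean = 334124 / 9126 = 36.612316
Difference (weighted minus unweighted) = -1.4987947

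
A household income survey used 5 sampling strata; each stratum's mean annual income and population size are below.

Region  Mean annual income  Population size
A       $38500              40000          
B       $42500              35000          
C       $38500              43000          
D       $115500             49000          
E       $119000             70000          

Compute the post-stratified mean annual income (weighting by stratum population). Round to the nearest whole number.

Σ Nₕ·x̄ₕ = 38500×40000 + 42500×35000 + 38500×43000 + 115500×49000 + 119000×70000
  = 1540000000 + 1487500000 + 1655500000 + 5659500000 + 8330000000 = 18672500000
Σ Nₕ = 40000 + 35000 + 43000 + 49000 + 70000 = 237000
Overall mean = 18672500000 / 237000 = 78786.92

78787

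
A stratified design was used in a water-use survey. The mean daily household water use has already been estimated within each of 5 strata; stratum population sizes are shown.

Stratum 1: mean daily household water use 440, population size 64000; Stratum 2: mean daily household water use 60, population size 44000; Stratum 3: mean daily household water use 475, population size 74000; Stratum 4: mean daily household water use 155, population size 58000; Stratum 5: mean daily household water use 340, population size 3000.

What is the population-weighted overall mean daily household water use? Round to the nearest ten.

Σ Nₕ·x̄ₕ = 440×64000 + 60×44000 + 475×74000 + 155×58000 + 340×3000
  = 28160000 + 2640000 + 35150000 + 8990000 + 1020000 = 75960000
Σ Nₕ = 64000 + 44000 + 74000 + 58000 + 3000 = 243000
Overall mean = 75960000 / 243000 = 312.59259

310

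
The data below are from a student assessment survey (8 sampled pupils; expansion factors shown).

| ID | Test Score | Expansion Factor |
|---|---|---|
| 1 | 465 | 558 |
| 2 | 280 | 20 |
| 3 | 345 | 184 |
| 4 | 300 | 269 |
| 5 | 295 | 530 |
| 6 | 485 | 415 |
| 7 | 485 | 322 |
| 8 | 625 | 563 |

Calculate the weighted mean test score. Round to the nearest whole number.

Weighted sum = 465×558 + 280×20 + 345×184 + 300×269 + 295×530 + 485×415 + 485×322 + 625×563
  = 259470 + 5600 + 63480 + 80700 + 156350 + 201275 + 156170 + 351875 = 1274920
Sum of weights = 558 + 20 + 184 + 269 + 530 + 415 + 322 + 563 = 2861
Weighted mean = 1274920 / 2861 = 445.62041

446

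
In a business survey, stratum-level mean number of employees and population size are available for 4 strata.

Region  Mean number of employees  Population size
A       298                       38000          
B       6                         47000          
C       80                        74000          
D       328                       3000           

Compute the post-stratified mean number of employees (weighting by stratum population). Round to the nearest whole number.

Σ Nₕ·x̄ₕ = 298×38000 + 6×47000 + 80×74000 + 328×3000
  = 11324000 + 282000 + 5920000 + 984000 = 18510000
Σ Nₕ = 38000 + 47000 + 74000 + 3000 = 162000
Overall mean = 18510000 / 162000 = 114.25926

114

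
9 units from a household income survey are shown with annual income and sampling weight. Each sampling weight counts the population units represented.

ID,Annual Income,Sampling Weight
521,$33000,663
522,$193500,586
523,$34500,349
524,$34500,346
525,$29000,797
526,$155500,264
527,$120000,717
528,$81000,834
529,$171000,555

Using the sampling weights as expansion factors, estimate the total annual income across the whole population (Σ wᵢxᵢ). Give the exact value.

Weighted total = 33000×663 + 193500×586 + 34500×349 + 34500×346 + 29000×797 + 155500×264 + 120000×717 + 81000×834 + 171000×555
  = 21879000 + 113391000 + 12040500 + 11937000 + 23113000 + 41052000 + 86040000 + 67554000 + 94905000 = 471911500

471911500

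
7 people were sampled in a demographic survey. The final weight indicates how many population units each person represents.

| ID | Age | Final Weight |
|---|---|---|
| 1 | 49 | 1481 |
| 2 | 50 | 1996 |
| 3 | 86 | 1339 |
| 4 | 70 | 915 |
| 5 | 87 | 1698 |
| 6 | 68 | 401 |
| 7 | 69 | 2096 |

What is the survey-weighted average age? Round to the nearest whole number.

68

Weighted sum = 49×1481 + 50×1996 + 86×1339 + 70×915 + 87×1698 + 68×401 + 69×2096
  = 671191
Sum of weights = 1481 + 1996 + 1339 + 915 + 1698 + 401 + 2096 = 9926
Weighted mean = 671191 / 9926 = 67.619484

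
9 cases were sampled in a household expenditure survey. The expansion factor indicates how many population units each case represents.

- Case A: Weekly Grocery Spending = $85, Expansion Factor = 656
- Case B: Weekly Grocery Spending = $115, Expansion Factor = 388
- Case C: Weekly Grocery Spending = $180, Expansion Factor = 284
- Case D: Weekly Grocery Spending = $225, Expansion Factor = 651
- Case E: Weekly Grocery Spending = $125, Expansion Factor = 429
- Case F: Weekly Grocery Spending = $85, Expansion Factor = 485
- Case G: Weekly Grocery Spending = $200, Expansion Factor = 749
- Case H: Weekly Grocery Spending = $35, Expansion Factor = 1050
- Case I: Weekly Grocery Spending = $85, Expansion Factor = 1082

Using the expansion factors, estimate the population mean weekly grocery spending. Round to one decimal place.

Weighted sum = 85×656 + 115×388 + 180×284 + 225×651 + 125×429 + 85×485 + 200×749 + 35×1050 + 85×1082
  = 55760 + 44620 + 51120 + 146475 + 53625 + 41225 + 149800 + 36750 + 91970 = 671345
Sum of weights = 656 + 388 + 284 + 651 + 429 + 485 + 749 + 1050 + 1082 = 5774
Weighted mean = 671345 / 5774 = 116.27035

116.3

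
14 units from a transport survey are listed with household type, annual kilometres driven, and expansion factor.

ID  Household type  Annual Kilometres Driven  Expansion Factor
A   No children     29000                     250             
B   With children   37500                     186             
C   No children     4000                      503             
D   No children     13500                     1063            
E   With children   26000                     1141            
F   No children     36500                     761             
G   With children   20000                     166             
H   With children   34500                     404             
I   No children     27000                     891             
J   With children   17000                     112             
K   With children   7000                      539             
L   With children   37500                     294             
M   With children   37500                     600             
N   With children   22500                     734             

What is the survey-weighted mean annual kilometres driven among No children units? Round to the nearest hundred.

No children rows: A, C, D, F, I
Weighted sum = 29000×250 + 4000×503 + 13500×1063 + 36500×761 + 27000×891
  = 7250000 + 2012000 + 14350500 + 27776500 + 24057000 = 75446000
Sum of weights = 250 + 503 + 1063 + 761 + 891 = 3468
Weighted mean = 75446000 / 3468 = 21754.902

21800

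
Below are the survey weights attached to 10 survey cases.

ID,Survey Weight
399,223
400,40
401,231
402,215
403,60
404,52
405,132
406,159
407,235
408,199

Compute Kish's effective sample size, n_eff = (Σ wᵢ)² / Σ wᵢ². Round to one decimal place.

8.1

Σ wᵢ = 223 + 40 + 231 + 215 + 60 + 52 + 132 + 159 + 235 + 199 = 1546
Σ wᵢ² = 49729 + 1600 + 53361 + 46225 + 3600 + 2704 + 17424 + 25281 + 55225 + 39601 = 294750
n_eff = 1546² / 294750 = 2390116 / 294750 = 8.1089601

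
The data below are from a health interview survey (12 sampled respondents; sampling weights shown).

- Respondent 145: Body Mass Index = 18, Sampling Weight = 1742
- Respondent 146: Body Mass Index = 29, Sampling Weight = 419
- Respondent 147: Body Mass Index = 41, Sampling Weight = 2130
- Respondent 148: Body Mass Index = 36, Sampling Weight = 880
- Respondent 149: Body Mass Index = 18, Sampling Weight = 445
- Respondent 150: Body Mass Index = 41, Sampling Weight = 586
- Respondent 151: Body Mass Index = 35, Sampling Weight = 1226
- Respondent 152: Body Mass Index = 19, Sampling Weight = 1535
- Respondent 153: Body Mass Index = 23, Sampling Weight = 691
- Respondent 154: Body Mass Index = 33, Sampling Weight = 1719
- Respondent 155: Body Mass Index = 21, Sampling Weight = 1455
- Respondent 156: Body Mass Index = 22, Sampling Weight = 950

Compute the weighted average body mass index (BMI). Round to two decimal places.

Weighted sum = 18×1742 + 29×419 + 41×2130 + 36×880 + 18×445 + 41×586 + 35×1226 + 19×1535 + 23×691 + 33×1719 + 21×1455 + 22×950
  = 31356 + 12151 + 87330 + 31680 + 8010 + 24026 + 42910 + 29165 + 15893 + 56727 + 30555 + 20900 = 390703
Sum of weights = 1742 + 419 + 2130 + 880 + 445 + 586 + 1226 + 1535 + 691 + 1719 + 1455 + 950 = 13778
Weighted mean = 390703 / 13778 = 28.357018

28.36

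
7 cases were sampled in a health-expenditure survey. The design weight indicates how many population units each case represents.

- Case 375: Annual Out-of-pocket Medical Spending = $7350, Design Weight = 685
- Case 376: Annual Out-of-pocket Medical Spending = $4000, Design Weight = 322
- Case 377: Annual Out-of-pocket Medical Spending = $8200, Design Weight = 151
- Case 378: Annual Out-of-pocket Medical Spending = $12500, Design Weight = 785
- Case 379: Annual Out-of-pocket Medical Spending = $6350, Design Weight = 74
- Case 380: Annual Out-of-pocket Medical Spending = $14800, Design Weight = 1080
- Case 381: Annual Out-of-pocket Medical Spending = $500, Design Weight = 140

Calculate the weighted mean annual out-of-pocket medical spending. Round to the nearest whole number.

Weighted sum = 33897350
Sum of weights = 3237
Weighted mean = 33897350 / 3237 = 10471.841

10472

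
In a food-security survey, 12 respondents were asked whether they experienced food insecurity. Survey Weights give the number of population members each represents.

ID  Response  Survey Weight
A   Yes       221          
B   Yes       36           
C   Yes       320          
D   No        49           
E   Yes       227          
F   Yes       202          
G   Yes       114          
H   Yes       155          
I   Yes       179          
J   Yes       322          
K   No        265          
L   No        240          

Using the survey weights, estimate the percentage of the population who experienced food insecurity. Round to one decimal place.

76.2

Sum of weights for 'Yes' = 221 + 36 + 320 + 227 + 202 + 114 + 155 + 179 + 322 = 1776
Total weight = 221 + 36 + 320 + 49 + 227 + 202 + 114 + 155 + 179 + 322 + 265 + 240 = 2330
Weighted proportion = 1776 / 2330 = 0.76223176 → 76.223176%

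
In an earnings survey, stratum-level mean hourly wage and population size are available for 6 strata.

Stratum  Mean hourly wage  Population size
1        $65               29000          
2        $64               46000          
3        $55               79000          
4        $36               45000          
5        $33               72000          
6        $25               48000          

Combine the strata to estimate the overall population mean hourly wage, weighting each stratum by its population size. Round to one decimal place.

Σ Nₕ·x̄ₕ = 65×29000 + 64×46000 + 55×79000 + 36×45000 + 33×72000 + 25×48000
  = 1885000 + 2944000 + 4345000 + 1620000 + 2376000 + 1200000 = 14370000
Σ Nₕ = 29000 + 46000 + 79000 + 45000 + 72000 + 48000 = 319000
Overall mean = 14370000 / 319000 = 45.047022

45.0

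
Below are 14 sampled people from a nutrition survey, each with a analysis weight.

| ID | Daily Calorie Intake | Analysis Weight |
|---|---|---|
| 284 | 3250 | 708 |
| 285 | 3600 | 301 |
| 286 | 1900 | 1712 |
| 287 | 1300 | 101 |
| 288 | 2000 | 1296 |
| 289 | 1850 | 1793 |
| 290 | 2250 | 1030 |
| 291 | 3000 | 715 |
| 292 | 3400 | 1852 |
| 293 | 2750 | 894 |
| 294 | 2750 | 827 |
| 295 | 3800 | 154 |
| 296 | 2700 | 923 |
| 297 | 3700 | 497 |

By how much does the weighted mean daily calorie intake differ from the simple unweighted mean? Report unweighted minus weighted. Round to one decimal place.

147.9

Unweighted sum = 38250
Unweighted mean = 38250 / 14 = 2732.1429
Weighted sum = 33086000
Sum of weights = 12803
Weighted mean = 33086000 / 12803 = 2584.2381
Difference (unweighted minus weighted) = 147.90479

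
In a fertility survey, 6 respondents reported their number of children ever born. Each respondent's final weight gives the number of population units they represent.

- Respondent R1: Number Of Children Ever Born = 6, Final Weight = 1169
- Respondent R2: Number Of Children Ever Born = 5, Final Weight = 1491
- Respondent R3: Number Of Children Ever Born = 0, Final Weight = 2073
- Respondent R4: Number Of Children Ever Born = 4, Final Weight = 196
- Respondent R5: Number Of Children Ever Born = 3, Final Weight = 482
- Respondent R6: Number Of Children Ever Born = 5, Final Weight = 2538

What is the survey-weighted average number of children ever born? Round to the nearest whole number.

4

Weighted sum = 6×1169 + 5×1491 + 0×2073 + 4×196 + 3×482 + 5×2538
  = 7014 + 7455 + 0 + 784 + 1446 + 12690 = 29389
Sum of weights = 1169 + 1491 + 2073 + 196 + 482 + 2538 = 7949
Weighted mean = 29389 / 7949 = 3.6971946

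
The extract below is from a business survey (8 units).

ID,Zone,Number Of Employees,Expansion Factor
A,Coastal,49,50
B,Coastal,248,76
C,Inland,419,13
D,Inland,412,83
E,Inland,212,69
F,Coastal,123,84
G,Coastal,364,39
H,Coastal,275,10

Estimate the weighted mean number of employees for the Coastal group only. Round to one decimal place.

187.6

Coastal rows: A, B, F, G, H
Weighted sum = 49×50 + 248×76 + 123×84 + 364×39 + 275×10
  = 48576
Sum of weights = 50 + 76 + 84 + 39 + 10 = 259
Weighted mean = 48576 / 259 = 187.55212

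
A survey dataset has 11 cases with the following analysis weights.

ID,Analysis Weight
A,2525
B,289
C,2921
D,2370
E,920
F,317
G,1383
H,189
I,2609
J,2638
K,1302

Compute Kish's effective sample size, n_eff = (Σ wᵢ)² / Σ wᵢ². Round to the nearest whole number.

Σ wᵢ = 2525 + 289 + 2921 + 2370 + 920 + 317 + 1383 + 189 + 2609 + 2638 + 1302 = 17463
Σ wᵢ² = 38964715
n_eff = 17463² / 38964715 = 304956369 / 38964715 = 7.826475

8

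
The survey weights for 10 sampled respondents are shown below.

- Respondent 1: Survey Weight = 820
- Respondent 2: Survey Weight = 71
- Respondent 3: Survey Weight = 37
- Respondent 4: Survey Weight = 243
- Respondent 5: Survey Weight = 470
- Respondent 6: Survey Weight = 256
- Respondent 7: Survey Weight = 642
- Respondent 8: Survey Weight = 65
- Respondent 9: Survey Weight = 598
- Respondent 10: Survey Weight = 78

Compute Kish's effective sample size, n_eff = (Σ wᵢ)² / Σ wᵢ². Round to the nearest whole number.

6

Σ wᵢ = 820 + 71 + 37 + 243 + 470 + 256 + 642 + 65 + 598 + 78 = 3280
Σ wᵢ² = 672400 + 5041 + 1369 + 59049 + 220900 + 65536 + 412164 + 4225 + 357604 + 6084 = 1804372
n_eff = 3280² / 1804372 = 10758400 / 1804372 = 5.9624069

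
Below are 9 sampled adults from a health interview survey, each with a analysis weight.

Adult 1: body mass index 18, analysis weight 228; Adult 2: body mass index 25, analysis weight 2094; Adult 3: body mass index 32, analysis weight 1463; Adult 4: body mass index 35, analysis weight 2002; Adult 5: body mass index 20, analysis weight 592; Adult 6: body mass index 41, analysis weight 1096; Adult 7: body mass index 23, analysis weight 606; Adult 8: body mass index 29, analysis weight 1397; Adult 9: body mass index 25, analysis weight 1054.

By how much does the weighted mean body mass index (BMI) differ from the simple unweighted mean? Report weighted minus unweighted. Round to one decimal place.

Unweighted sum = 18 + 25 + 32 + 35 + 20 + 41 + 23 + 29 + 25 = 248
Unweighted mean = 248 / 9 = 27.555556
Weighted sum = 310917
Sum of weights = 228 + 2094 + 1463 + 2002 + 592 + 1096 + 606 + 1397 + 1054 = 10532
Weighted mean = 310917 / 10532 = 29.521174
Difference (weighted minus unweighted) = 1.965618

2.0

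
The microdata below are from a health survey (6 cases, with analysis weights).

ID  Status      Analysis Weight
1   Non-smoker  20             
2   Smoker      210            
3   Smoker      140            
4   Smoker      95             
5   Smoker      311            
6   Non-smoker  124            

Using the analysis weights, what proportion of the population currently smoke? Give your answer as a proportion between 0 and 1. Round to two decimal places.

0.84

Sum of weights for 'Smoker' = 210 + 140 + 95 + 311 = 756
Total weight = 20 + 210 + 140 + 95 + 311 + 124 = 900
Weighted proportion = 756 / 900 = 0.84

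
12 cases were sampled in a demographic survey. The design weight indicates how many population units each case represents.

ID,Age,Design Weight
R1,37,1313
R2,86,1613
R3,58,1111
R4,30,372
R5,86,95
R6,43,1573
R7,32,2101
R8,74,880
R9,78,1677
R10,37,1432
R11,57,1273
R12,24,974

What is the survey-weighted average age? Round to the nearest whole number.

Weighted sum = 37×1313 + 86×1613 + 58×1111 + 30×372 + 86×95 + 43×1573 + 32×2101 + 74×880 + 78×1677 + 37×1432 + 57×1273 + 24×974
  = 48581 + 138718 + 64438 + 11160 + 8170 + 67639 + 67232 + 65120 + 130806 + 52984 + 72561 + 23376 = 750785
Sum of weights = 1313 + 1613 + 1111 + 372 + 95 + 1573 + 2101 + 880 + 1677 + 1432 + 1273 + 974 = 14414
Weighted mean = 750785 / 14414 = 52.087207

52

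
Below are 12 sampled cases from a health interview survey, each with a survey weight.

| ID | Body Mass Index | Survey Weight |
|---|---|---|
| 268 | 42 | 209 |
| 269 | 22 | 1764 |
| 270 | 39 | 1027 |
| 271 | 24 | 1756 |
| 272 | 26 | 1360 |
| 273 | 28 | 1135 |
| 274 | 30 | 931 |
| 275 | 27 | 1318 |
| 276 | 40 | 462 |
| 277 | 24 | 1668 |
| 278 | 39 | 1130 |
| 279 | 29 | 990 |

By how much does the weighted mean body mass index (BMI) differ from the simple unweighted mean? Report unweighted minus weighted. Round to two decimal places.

2.34

Unweighted sum = 42 + 22 + 39 + 24 + 26 + 28 + 30 + 27 + 40 + 24 + 39 + 29 = 370
Unweighted mean = 370 / 12 = 30.833333
Weighted sum = 42×209 + 22×1764 + 39×1027 + 24×1756 + 26×1360 + 28×1135 + 30×931 + 27×1318 + 40×462 + 24×1668 + 39×1130 + 29×990
  = 391731
Sum of weights = 209 + 1764 + 1027 + 1756 + 1360 + 1135 + 931 + 1318 + 462 + 1668 + 1130 + 990 = 13750
Weighted mean = 391731 / 13750 = 28.489527
Difference (unweighted minus weighted) = 2.3438061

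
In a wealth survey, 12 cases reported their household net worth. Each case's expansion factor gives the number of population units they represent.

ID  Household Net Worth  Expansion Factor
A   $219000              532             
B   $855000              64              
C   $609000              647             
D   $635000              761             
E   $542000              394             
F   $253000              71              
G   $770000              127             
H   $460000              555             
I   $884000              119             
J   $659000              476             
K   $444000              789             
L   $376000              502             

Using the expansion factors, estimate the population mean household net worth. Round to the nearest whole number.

514400

Weighted sum = 219000×532 + 855000×64 + 609000×647 + 635000×761 + 542000×394 + 253000×71 + 770000×127 + 460000×555 + 884000×119 + 659000×476 + 444000×789 + 376000×502
  = 116508000 + 54720000 + 394023000 + 483235000 + 213548000 + 17963000 + 97790000 + 255300000 + 105196000 + 313684000 + 350316000 + 188752000 = 2591035000
Sum of weights = 532 + 64 + 647 + 761 + 394 + 71 + 127 + 555 + 119 + 476 + 789 + 502 = 5037
Weighted mean = 2591035000 / 5037 = 514400.44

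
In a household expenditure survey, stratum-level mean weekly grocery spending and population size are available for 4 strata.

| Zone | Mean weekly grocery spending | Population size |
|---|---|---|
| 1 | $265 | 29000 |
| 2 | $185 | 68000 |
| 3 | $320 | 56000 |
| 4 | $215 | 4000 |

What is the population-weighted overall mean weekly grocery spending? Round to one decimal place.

Σ Nₕ·x̄ₕ = 265×29000 + 185×68000 + 320×56000 + 215×4000
  = 7685000 + 12580000 + 17920000 + 860000 = 39045000
Σ Nₕ = 29000 + 68000 + 56000 + 4000 = 157000
Overall mean = 39045000 / 157000 = 248.69427

248.7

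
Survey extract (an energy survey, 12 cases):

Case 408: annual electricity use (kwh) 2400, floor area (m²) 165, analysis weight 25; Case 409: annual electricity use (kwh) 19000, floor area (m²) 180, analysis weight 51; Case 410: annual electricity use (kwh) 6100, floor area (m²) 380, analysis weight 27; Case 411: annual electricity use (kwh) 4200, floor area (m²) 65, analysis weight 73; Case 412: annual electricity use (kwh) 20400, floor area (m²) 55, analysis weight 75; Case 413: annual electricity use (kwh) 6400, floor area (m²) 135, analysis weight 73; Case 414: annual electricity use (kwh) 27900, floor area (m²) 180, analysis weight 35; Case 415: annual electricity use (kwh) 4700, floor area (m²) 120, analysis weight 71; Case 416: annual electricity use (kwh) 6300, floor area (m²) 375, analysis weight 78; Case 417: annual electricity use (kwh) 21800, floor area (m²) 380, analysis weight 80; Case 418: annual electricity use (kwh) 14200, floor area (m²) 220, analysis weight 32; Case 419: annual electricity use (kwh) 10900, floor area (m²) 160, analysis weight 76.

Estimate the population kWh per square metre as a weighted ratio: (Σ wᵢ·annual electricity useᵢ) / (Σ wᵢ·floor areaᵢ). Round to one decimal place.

Σ wᵢ·y = 2400×25 + 19000×51 + 6100×27 + 4200×73 + 20400×75 + 6400×73 + 27900×35 + 4700×71 + 6300×78 + 21800×80 + 14200×32 + 10900×76
  = 60000 + 969000 + 164700 + 306600 + 1530000 + 467200 + 976500 + 333700 + 491400 + 1744000 + 454400 + 828400 = 8325900
Σ wᵢ·x = 165×25 + 180×51 + 380×27 + 65×73 + 55×75 + 135×73 + 180×35 + 120×71 + 375×78 + 380×80 + 220×32 + 160×76
  = 135960
Ratio = 8325900 / 135960 = 61.237864

61.2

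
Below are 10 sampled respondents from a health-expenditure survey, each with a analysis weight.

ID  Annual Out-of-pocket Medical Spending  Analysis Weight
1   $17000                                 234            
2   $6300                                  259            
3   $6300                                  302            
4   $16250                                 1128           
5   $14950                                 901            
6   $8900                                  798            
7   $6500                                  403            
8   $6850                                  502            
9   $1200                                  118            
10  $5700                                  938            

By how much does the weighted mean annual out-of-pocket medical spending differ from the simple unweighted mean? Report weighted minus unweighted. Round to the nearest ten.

Unweighted sum = 89950
Unweighted mean = 89950 / 10 = 8995
Weighted sum = 17000×234 + 6300×259 + 6300×302 + 16250×1128 + 14950×901 + 8900×798 + 6500×403 + 6850×502 + 1200×118 + 5700×938
  = 3978000 + 1631700 + 1902600 + 18330000 + 13469950 + 7102200 + 2619500 + 3438700 + 141600 + 5346600 = 57960850
Sum of weights = 234 + 259 + 302 + 1128 + 901 + 798 + 403 + 502 + 118 + 938 = 5583
Weighted mean = 57960850 / 5583 = 10381.668
Difference (weighted minus unweighted) = 1386.6676

1390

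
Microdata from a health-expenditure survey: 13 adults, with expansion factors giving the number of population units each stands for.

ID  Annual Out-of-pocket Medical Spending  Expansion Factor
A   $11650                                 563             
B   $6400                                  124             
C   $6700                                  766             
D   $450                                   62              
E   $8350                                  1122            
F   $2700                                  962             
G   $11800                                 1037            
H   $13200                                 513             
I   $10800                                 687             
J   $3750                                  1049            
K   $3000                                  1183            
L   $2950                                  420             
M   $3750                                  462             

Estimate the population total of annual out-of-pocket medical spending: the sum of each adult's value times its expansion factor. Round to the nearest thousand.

61361000

Weighted total = 61360800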